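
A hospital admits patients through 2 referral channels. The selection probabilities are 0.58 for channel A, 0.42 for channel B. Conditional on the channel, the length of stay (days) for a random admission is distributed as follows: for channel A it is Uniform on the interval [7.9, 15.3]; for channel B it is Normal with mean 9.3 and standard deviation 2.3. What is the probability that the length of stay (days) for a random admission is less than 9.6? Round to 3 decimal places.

Conditional on each channel, P(X < 9.6): A: 0.22973; B: 0.551889.
By total probability, P(X < 9.6) = 0.58·0.22973 + 0.42·0.551889 = 0.365037.

0.365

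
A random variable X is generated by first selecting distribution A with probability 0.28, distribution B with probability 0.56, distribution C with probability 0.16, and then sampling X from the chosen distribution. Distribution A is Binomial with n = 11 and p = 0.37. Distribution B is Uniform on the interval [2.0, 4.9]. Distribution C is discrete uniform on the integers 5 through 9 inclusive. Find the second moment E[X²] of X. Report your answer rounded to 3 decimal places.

20.574

For each component E[X²] = Var + (mean)², giving A: 19.129; B: 12.6033; C: 51.
Overall E[X²] = 0.28·19.129 + 0.56·12.6033 + 0.16·51 = 20.574.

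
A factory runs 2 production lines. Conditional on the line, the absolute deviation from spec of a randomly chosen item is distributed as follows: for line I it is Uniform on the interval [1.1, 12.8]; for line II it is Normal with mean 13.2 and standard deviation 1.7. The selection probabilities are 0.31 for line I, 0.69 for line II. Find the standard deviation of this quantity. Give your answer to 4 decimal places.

3.7264

Per component, I: μ=6.95, E[X²]=59.71; II: μ=13.2, E[X²]=177.13.
E[X] = 0.31·6.95 + 0.69·13.2 = 11.2625.
E[X²] = 0.31·59.71 + 0.69·177.13 = 140.73.
Var(X) = E[X²] − (E[X])² = 140.73 − 126.844 = 13.8859.
SD(X) = √13.8859 = 3.72638.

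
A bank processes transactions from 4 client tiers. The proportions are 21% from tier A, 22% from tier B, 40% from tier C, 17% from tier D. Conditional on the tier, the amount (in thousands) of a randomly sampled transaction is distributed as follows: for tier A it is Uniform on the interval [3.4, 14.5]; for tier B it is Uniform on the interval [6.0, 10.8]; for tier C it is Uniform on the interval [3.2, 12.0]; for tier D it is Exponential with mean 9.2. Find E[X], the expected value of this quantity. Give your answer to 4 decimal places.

Component means — A: 8.95; B: 8.4; C: 7.6; D: 9.2.
E[X] = 0.21·8.95 + 0.22·8.4 + 0.4·7.6 + 0.17·9.2 = 8.3315.

8.3315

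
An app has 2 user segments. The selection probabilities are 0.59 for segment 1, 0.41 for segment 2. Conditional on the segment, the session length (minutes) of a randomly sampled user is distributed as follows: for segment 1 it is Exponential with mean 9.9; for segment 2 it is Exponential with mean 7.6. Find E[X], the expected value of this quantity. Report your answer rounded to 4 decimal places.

Component means — 1: 9.9; 2: 7.6.
E[X] = 0.59·9.9 + 0.41·7.6 = 8.957.

8.9570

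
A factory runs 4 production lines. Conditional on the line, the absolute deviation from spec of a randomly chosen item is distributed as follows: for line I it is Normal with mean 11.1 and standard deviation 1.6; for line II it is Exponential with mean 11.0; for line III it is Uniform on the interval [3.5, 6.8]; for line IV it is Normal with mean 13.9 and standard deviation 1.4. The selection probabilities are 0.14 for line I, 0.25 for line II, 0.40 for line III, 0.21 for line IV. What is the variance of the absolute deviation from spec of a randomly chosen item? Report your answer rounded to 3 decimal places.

Per component, I: μ=11.1, E[X²]=125.77; II: μ=11, E[X²]=242; III: μ=5.15, E[X²]=27.43; IV: μ=13.9, E[X²]=195.17.
E[X] = 0.14·11.1 + 0.25·11 + 0.4·5.15 + 0.21·13.9 = 9.283.
E[X²] = 0.14·125.77 + 0.25·242 + 0.4·27.43 + 0.21·195.17 = 130.066.
Var(X) = E[X²] − (E[X])² = 130.066 − 86.1741 = 43.8914.

43.891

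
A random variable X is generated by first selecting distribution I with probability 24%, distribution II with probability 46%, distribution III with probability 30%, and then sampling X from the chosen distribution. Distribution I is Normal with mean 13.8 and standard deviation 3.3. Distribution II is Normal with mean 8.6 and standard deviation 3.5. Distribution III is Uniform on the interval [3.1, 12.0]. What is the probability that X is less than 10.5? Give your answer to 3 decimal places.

0.612

Conditional on each component, P(X < 10.5): I: 0.158655; II: 0.706386; III: 0.831461.
By total probability, P(X < 10.5) = 0.24·0.158655 + 0.46·0.706386 + 0.3·0.831461 = 0.612453.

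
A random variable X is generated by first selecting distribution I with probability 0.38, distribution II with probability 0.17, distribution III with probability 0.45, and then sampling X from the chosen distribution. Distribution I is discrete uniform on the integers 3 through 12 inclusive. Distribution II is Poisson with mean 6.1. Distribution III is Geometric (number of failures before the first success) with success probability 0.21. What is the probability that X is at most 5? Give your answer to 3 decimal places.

Conditional on each component, P(X ≤ 5): I: 0.3; II: 0.429754; III: 0.756913.
By total probability, P(X ≤ 5) = 0.38·0.3 + 0.17·0.429754 + 0.45·0.756913 = 0.527669.

0.528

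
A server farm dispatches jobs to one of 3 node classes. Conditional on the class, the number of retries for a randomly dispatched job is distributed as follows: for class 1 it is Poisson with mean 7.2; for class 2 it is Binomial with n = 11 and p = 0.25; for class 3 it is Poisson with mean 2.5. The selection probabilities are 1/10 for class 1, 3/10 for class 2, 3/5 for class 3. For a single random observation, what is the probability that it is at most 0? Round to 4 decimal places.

Conditional on each class, P(X ≤ 0): 1: 0.000746586; 2: 0.0422351; 3: 0.082085.
By total probability, P(X ≤ 0) = 0.1·0.000746586 + 0.3·0.0422351 + 0.6·0.082085 = 0.0619962.

0.0620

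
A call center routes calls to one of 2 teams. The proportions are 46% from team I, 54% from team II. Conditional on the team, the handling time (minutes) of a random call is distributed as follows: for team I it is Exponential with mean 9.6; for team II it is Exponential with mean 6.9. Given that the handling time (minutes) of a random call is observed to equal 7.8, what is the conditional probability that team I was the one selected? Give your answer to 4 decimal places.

Likelihoods f(7.8 | ·): I: 0.0462237; II: 0.0467961.
Posterior ∝ prior × likelihood. Numerator for I: 0.46·0.0462237 = 0.0212629.
Normalizing constant: 0.46·0.0462237 + 0.54·0.0467961 = 0.0465328.
P(I | observation) = 0.0212629 / 0.0465328 = 0.456945.

0.4569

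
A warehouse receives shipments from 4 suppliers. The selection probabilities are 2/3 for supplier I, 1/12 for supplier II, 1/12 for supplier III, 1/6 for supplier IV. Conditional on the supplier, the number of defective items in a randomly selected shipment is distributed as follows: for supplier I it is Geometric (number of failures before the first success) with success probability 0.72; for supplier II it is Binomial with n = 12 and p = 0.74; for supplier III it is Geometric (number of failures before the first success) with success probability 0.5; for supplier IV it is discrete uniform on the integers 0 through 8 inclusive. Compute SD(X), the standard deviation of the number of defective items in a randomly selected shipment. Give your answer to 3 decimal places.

2.862

Per component, I: μ=0.388889, E[X²]=0.691358; II: μ=8.88, E[X²]=81.1632; III: μ=1, E[X²]=3; IV: μ=4, E[X²]=22.6667.
E[X] = 0.666667·0.388889 + 0.0833333·8.88 + 0.0833333·1 + 0.166667·4 = 1.74926.
E[X²] = 0.666667·0.691358 + 0.0833333·81.1632 + 0.0833333·3 + 0.166667·22.6667 = 11.2523.
Var(X) = E[X²] − (E[X])² = 11.2523 − 3.05991 = 8.19238.
SD(X) = √8.19238 = 2.86223.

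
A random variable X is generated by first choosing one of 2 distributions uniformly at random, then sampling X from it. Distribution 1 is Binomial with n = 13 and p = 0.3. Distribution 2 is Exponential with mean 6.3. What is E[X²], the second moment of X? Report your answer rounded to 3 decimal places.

48.660

For each component E[X²] = Var + (mean)², giving 1: 17.94; 2: 79.38.
Overall E[X²] = 0.5·17.94 + 0.5·79.38 = 48.66.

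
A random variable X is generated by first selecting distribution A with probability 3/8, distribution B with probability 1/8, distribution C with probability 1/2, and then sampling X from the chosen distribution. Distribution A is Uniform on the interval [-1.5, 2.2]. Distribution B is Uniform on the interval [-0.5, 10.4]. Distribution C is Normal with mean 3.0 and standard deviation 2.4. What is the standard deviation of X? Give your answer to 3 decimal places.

2.663

Per component, A: μ=0.35, E[X²]=1.26333; B: μ=4.95, E[X²]=34.4033; C: μ=3, E[X²]=14.76.
E[X] = 0.375·0.35 + 0.125·4.95 + 0.5·3 = 2.25.
E[X²] = 0.375·1.26333 + 0.125·34.4033 + 0.5·14.76 = 12.1542.
Var(X) = E[X²] − (E[X])² = 12.1542 − 5.0625 = 7.09167.
SD(X) = √7.09167 = 2.66302.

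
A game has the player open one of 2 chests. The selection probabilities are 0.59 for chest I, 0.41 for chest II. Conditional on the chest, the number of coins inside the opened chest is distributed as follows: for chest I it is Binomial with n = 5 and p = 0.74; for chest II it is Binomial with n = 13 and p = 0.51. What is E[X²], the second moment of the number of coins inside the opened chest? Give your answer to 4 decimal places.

For each component E[X²] = Var + (mean)², giving I: 14.652; II: 47.2056.
Overall E[X²] = 0.59·14.652 + 0.41·47.2056 = 27.999.

27.9990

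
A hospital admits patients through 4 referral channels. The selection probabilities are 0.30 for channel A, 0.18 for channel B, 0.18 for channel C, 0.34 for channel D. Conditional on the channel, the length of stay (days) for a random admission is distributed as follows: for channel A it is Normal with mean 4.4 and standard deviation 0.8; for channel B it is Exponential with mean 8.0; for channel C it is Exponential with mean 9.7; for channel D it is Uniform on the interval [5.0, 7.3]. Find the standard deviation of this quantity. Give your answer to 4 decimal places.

Per component, A: μ=4.4, E[X²]=20; B: μ=8, E[X²]=128; C: μ=9.7, E[X²]=188.18; D: μ=6.15, E[X²]=38.2633.
E[X] = 0.3·4.4 + 0.18·8 + 0.18·9.7 + 0.34·6.15 = 6.597.
E[X²] = 0.3·20 + 0.18·128 + 0.18·188.18 + 0.34·38.2633 = 75.9219.
Var(X) = E[X²] − (E[X])² = 75.9219 − 43.5204 = 32.4015.
SD(X) = √32.4015 = 5.69223.

5.6922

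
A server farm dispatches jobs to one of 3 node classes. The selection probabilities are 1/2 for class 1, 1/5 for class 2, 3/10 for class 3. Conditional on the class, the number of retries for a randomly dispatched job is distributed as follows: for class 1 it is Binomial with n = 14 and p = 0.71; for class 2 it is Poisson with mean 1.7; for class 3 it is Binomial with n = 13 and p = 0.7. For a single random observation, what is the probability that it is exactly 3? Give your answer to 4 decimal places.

0.0302

Conditional on each class, P(X = 3): 1: 0.000158948; 2: 0.149587; 3: 0.000579259.
By total probability, P(X = 3) = 0.5·0.000158948 + 0.2·0.149587 + 0.3·0.000579259 = 0.0301707.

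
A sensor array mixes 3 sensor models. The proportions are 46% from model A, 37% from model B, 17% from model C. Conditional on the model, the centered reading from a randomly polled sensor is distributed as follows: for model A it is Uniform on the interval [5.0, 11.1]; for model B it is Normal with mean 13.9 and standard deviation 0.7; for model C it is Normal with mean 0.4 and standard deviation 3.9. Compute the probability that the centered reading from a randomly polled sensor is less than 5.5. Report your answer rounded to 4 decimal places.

0.1915

Conditional on each model, P(X < 5.5): A: 0.0819672; B: 0; C: 0.904511.
By total probability, P(X < 5.5) = 0.46·0.0819672 + 0.37·0 + 0.17·0.904511 = 0.191472.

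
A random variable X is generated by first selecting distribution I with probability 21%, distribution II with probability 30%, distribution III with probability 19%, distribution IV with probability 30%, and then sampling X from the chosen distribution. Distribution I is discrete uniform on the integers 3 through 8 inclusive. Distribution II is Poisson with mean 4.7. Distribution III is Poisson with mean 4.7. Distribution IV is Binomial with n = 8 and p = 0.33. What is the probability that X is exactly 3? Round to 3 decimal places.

Conditional on each component, P(X = 3): I: 0.166667; II: 0.157383; III: 0.157383; IV: 0.271709.
By total probability, P(X = 3) = 0.21·0.166667 + 0.3·0.157383 + 0.19·0.157383 + 0.3·0.271709 = 0.19363.

0.194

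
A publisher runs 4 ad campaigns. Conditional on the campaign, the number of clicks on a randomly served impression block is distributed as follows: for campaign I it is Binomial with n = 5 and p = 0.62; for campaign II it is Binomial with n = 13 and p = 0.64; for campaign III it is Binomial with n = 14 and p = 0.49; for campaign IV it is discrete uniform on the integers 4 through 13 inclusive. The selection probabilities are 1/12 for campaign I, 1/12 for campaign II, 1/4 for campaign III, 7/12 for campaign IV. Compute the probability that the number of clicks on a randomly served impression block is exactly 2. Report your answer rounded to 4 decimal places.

Conditional on each campaign, P(X = 2): I: 0.210928; II: 0.000420516; III: 0.00676512; IV: 0.
By total probability, P(X = 2) = 0.0833333·0.210928 + 0.0833333·0.000420516 + 0.25·0.00676512 + 0.583333·0 = 0.0193037.

0.0193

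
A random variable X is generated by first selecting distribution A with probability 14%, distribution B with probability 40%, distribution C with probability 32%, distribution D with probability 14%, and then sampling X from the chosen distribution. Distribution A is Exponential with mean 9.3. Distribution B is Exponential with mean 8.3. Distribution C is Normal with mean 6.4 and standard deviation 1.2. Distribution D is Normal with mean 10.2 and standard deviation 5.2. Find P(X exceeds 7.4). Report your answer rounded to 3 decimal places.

0.391

Conditional on each component, P(X > 7.4): A: 0.451266; B: 0.410013; C: 0.202328; D: 0.704871.
By total probability, P(X > 7.4) = 0.14·0.451266 + 0.4·0.410013 + 0.32·0.202328 + 0.14·0.704871 = 0.390609.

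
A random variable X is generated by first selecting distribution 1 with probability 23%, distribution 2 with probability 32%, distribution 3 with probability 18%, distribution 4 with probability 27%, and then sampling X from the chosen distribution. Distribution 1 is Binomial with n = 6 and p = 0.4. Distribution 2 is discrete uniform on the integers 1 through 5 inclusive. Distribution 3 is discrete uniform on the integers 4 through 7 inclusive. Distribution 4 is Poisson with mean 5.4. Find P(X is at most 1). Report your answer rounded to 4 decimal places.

0.1255

Conditional on each component, P(X ≤ 1): 1: 0.23328; 2: 0.2; 3: 0; 4: 0.0289061.
By total probability, P(X ≤ 1) = 0.23·0.23328 + 0.32·0.2 + 0.18·0 + 0.27·0.0289061 = 0.125459.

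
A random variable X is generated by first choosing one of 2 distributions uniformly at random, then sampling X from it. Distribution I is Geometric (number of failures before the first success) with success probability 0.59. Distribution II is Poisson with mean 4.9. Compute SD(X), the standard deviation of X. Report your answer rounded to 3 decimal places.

2.731

Per component, I: μ=0.694915, E[X²]=1.66073; II: μ=4.9, E[X²]=28.91.
E[X] = 0.5·0.694915 + 0.5·4.9 = 2.79746.
E[X²] = 0.5·1.66073 + 0.5·28.91 = 15.2854.
Var(X) = E[X²] − (E[X])² = 15.2854 − 7.82577 = 7.4596.
SD(X) = √7.4596 = 2.73123.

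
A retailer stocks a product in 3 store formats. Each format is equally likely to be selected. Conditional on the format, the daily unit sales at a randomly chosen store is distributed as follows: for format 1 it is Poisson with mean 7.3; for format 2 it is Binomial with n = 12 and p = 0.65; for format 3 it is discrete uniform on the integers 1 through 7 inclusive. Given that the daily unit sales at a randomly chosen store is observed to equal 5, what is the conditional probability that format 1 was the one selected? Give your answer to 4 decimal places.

0.3662

Likelihoods P(X=5 | ·): 1: 0.116703; 2: 0.0591246; 3: 0.142857.
Posterior ∝ prior × likelihood. Numerator for 1: 0.333333·0.116703 = 0.0389011.
Normalizing constant: 0.333333·0.116703 + 0.333333·0.0591246 + 0.333333·0.142857 = 0.106228.
P(1 | observation) = 0.0389011 / 0.106228 = 0.366203.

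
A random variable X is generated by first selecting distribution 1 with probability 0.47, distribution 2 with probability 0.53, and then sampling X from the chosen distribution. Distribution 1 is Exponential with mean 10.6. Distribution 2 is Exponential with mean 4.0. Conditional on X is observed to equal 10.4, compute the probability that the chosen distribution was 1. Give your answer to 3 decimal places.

0.628

Likelihoods f(10.4 | ·): 1: 0.0353666; 2: 0.0185684.
Posterior ∝ prior × likelihood. Numerator for 1: 0.47·0.0353666 = 0.0166223.
Normalizing constant: 0.47·0.0353666 + 0.53·0.0185684 = 0.0264636.
P(1 | observation) = 0.0166223 / 0.0264636 = 0.628121.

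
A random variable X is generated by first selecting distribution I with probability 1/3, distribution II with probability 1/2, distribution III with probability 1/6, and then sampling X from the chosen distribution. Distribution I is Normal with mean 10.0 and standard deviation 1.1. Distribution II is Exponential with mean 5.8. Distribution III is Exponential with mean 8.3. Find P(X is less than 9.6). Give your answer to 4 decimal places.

0.6381

Conditional on each component, P(X < 9.6): I: 0.358065; II: 0.808941; III: 0.685454.
By total probability, P(X < 9.6) = 0.333333·0.358065 + 0.5·0.808941 + 0.166667·0.685454 = 0.638068.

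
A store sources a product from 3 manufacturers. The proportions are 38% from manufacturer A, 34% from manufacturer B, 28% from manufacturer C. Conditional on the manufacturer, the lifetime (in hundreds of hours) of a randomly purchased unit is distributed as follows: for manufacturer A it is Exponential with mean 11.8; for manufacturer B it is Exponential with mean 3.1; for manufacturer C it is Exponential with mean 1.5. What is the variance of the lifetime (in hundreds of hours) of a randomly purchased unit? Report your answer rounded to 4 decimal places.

Per component, A: μ=11.8, E[X²]=278.48; B: μ=3.1, E[X²]=19.22; C: μ=1.5, E[X²]=4.5.
E[X] = 0.38·11.8 + 0.34·3.1 + 0.28·1.5 = 5.958.
E[X²] = 0.38·278.48 + 0.34·19.22 + 0.28·4.5 = 113.617.
Var(X) = E[X²] − (E[X])² = 113.617 − 35.4978 = 78.1194.

78.1194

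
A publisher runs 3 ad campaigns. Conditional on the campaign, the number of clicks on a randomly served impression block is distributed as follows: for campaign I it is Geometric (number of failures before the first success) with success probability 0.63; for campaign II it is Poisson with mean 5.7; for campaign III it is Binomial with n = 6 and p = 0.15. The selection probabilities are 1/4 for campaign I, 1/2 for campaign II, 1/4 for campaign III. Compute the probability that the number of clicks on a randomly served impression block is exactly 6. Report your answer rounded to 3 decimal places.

0.080

Conditional on each campaign, P(X = 6): I: 0.00161641; II: 0.159382; III: 1.13906e-05.
By total probability, P(X = 6) = 0.25·0.00161641 + 0.5·0.159382 + 0.25·1.13906e-05 = 0.0800977.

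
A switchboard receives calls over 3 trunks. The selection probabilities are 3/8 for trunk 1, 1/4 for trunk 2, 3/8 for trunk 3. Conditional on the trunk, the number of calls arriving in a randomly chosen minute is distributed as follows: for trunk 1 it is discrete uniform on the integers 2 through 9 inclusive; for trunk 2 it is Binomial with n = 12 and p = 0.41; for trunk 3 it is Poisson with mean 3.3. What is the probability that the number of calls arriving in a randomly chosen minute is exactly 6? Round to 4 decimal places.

Conditional on each trunk, P(X = 6): 1: 0.125; 2: 0.185134; 3: 0.0661575.
By total probability, P(X = 6) = 0.375·0.125 + 0.25·0.185134 + 0.375·0.0661575 = 0.117968.

0.1180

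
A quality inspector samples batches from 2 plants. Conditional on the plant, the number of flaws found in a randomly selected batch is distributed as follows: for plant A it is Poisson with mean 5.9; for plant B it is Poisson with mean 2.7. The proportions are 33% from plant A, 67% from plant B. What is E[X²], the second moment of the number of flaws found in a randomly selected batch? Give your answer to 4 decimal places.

For each component E[X²] = Var + (mean)², giving A: 40.71; B: 9.99.
Overall E[X²] = 0.33·40.71 + 0.67·9.99 = 20.1276.

20.1276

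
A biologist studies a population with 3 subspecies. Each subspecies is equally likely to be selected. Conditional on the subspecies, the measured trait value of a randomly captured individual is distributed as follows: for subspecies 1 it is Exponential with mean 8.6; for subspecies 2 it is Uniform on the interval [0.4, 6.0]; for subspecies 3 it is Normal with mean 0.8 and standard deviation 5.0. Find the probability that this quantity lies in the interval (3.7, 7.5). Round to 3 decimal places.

0.278

Conditional on each subspecies, P(3.7 < X < 7.5): 1: 0.232282; 2: 0.410714; 3: 0.190835.
By total probability, P(3.7 < X < 7.5) = 0.333333·0.232282 + 0.333333·0.410714 + 0.333333·0.190835 = 0.277944.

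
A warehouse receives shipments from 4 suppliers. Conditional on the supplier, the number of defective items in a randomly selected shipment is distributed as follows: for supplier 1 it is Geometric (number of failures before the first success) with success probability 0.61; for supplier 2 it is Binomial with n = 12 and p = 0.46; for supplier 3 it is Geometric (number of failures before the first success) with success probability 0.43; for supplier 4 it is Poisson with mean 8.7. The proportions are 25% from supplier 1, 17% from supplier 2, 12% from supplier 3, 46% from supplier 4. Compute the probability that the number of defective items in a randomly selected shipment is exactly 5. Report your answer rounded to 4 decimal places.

0.0734

Conditional on each supplier, P(X = 5): 1: 0.00550368; 2: 0.218409; 3: 0.0258728; 4: 0.0691915.
By total probability, P(X = 5) = 0.25·0.00550368 + 0.17·0.218409 + 0.12·0.0258728 + 0.46·0.0691915 = 0.0734383.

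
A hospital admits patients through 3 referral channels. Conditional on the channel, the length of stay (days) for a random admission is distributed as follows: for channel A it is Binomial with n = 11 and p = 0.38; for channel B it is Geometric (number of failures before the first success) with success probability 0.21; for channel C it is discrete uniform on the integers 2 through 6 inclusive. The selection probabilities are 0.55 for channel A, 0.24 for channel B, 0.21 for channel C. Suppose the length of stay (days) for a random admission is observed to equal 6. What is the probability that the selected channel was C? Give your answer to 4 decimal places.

0.3378

Likelihoods P(X=6 | ·): A: 0.127439; B: 0.0510484; C: 0.2.
Posterior ∝ prior × likelihood. Numerator for C: 0.21·0.2 = 0.042.
Normalizing constant: 0.55·0.127439 + 0.24·0.0510484 + 0.21·0.2 = 0.124343.
P(C | observation) = 0.042 / 0.124343 = 0.337775.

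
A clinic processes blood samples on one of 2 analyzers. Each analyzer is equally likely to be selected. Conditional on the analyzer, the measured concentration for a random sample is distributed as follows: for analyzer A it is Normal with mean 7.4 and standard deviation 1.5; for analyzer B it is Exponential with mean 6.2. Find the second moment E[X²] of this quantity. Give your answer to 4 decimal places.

For each component E[X²] = Var + (mean)², giving A: 57.01; B: 76.88.
Overall E[X²] = 0.5·57.01 + 0.5·76.88 = 66.945.

66.9450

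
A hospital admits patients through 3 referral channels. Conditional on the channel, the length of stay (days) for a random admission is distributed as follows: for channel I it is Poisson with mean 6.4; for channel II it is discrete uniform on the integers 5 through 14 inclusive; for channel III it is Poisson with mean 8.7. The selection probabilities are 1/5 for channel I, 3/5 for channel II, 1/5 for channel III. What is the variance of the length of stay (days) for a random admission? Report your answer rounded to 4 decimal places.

Per component, I: μ=6.4, E[X²]=47.36; II: μ=9.5, E[X²]=98.5; III: μ=8.7, E[X²]=84.39.
E[X] = 0.2·6.4 + 0.6·9.5 + 0.2·8.7 = 8.72.
E[X²] = 0.2·47.36 + 0.6·98.5 + 0.2·84.39 = 85.45.
Var(X) = E[X²] − (E[X])² = 85.45 − 76.0384 = 9.4116.

9.4116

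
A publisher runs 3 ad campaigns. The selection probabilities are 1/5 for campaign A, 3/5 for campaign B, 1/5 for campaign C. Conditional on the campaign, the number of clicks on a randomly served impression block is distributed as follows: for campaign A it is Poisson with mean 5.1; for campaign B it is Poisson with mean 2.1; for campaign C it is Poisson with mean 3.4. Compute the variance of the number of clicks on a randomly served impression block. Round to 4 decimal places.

4.3584

Per component, A: μ=5.1, E[X²]=31.11; B: μ=2.1, E[X²]=6.51; C: μ=3.4, E[X²]=14.96.
E[X] = 0.2·5.1 + 0.6·2.1 + 0.2·3.4 = 2.96.
E[X²] = 0.2·31.11 + 0.6·6.51 + 0.2·14.96 = 13.12.
Var(X) = E[X²] − (E[X])² = 13.12 − 8.7616 = 4.3584.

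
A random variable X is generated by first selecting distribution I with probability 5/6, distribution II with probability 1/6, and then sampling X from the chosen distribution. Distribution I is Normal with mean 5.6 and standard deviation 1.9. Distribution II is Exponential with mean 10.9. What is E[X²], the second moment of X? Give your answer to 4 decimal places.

For each component E[X²] = Var + (mean)², giving I: 34.97; II: 237.62.
Overall E[X²] = 0.833333·34.97 + 0.166667·237.62 = 68.745.

68.7450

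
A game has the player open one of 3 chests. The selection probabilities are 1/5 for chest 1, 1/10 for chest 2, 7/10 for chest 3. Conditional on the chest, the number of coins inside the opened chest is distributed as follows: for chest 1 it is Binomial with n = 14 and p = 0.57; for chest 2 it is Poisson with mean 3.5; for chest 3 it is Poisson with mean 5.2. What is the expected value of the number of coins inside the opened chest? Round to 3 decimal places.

Component means — 1: 7.98; 2: 3.5; 3: 5.2.
E[X] = 0.2·7.98 + 0.1·3.5 + 0.7·5.2 = 5.586.

5.586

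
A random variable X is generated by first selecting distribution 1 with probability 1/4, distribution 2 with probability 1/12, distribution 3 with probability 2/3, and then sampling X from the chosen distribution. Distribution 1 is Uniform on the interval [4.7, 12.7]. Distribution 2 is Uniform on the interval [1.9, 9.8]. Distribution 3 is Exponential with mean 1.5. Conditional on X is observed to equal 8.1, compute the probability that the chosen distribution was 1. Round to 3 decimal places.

Likelihoods f(8.1 | ·): 1: 0.125; 2: 0.126582; 3: 0.00301105.
Posterior ∝ prior × likelihood. Numerator for 1: 0.25·0.125 = 0.03125.
Normalizing constant: 0.25·0.125 + 0.0833333·0.126582 + 0.666667·0.00301105 = 0.0438059.
P(1 | observation) = 0.03125 / 0.0438059 = 0.713374.

0.713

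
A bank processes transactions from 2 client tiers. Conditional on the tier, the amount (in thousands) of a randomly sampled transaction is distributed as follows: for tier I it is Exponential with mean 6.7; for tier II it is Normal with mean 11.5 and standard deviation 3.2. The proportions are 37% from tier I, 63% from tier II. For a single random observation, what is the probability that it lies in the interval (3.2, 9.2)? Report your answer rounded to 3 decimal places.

Conditional on each tier, P(3.2 < X < 9.2): I: 0.366951; II: 0.231401.
By total probability, P(3.2 < X < 9.2) = 0.37·0.366951 + 0.63·0.231401 = 0.281554.

0.282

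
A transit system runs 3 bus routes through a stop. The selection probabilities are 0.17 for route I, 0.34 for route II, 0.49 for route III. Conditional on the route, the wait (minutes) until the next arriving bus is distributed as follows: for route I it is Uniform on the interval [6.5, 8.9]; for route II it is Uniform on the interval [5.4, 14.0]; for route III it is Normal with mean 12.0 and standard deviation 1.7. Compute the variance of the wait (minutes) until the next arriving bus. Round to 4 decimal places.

6.2460

Per component, I: μ=7.7, E[X²]=59.77; II: μ=9.7, E[X²]=100.253; III: μ=12, E[X²]=146.89.
E[X] = 0.17·7.7 + 0.34·9.7 + 0.49·12 = 10.487.
E[X²] = 0.17·59.77 + 0.34·100.253 + 0.49·146.89 = 116.223.
Var(X) = E[X²] − (E[X])² = 116.223 − 109.977 = 6.24596.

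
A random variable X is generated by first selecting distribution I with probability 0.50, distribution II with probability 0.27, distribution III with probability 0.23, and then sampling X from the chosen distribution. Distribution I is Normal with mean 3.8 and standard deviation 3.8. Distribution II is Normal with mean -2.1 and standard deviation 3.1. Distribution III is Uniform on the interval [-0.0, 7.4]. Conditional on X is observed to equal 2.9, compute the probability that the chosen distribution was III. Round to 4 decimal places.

Likelihoods f(2.9 | ·): I: 0.102081; II: 0.0350469; III: 0.135135.
Posterior ∝ prior × likelihood. Numerator for III: 0.23·0.135135 = 0.0310811.
Normalizing constant: 0.5·0.102081 + 0.27·0.0350469 + 0.23·0.135135 = 0.0915843.
P(III | observation) = 0.0310811 / 0.0915843 = 0.339371.

0.3394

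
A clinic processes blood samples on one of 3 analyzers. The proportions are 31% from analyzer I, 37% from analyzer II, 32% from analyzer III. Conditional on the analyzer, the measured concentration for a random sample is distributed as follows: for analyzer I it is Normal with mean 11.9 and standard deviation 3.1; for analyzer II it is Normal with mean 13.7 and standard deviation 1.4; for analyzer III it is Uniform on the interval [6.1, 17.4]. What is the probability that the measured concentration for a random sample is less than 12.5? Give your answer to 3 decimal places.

Conditional on each analyzer, P(X < 12.5): I: 0.576735; II: 0.195683; III: 0.566372.
By total probability, P(X < 12.5) = 0.31·0.576735 + 0.37·0.195683 + 0.32·0.566372 = 0.43243.

0.432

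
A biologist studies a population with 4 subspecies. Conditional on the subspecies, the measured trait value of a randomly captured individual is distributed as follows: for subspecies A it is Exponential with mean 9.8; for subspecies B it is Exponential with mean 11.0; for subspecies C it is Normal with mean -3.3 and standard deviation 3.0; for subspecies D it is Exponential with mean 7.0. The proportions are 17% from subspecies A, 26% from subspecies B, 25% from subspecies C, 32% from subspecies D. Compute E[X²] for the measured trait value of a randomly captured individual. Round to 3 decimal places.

For each component E[X²] = Var + (mean)², giving A: 192.08; B: 242; C: 19.89; D: 98.
Overall E[X²] = 0.17·192.08 + 0.26·242 + 0.25·19.89 + 0.32·98 = 131.906.

131.906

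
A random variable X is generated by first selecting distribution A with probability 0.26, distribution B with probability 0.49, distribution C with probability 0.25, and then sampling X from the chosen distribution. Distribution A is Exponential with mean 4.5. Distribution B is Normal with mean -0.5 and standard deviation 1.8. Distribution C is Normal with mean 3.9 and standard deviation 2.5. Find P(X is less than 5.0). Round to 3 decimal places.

Conditional on each component, P(X < 5.0): A: 0.670807; B: 0.998877; C: 0.670031.
By total probability, P(X < 5.0) = 0.26·0.670807 + 0.49·0.998877 + 0.25·0.670031 = 0.831367.

0.831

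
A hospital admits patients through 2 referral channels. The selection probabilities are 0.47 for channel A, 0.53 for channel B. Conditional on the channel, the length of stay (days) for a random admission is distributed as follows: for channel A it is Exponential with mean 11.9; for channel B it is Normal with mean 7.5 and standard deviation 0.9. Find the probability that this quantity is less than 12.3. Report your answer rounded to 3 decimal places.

Conditional on each channel, P(X < 12.3): A: 0.644281; B: 1.
By total probability, P(X < 12.3) = 0.47·0.644281 + 0.53·1 = 0.832812.

0.833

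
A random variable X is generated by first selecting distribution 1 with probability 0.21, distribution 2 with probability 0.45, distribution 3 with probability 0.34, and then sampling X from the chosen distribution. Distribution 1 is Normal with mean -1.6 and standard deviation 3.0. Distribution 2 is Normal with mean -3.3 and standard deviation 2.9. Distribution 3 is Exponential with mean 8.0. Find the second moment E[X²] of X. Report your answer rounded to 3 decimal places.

For each component E[X²] = Var + (mean)², giving 1: 11.56; 2: 19.3; 3: 128.
Overall E[X²] = 0.21·11.56 + 0.45·19.3 + 0.34·128 = 54.6326.

54.633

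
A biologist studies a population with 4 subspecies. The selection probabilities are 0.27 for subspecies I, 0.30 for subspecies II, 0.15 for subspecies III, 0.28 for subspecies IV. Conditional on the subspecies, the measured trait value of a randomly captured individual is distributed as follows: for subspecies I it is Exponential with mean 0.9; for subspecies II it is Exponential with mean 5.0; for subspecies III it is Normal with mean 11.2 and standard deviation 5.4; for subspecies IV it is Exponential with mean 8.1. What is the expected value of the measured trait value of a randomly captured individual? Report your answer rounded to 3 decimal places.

Component means — I: 0.9; II: 5; III: 11.2; IV: 8.1.
E[X] = 0.27·0.9 + 0.3·5 + 0.15·11.2 + 0.28·8.1 = 5.691.

5.691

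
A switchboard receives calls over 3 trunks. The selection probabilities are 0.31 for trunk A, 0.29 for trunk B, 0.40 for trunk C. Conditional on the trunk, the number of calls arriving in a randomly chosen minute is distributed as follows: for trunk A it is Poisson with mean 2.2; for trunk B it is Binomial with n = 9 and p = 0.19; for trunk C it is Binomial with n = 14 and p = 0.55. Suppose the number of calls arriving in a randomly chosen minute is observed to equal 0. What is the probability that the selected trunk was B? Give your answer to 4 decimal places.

Likelihoods P(X=0 | ·): A: 0.110803; B: 0.150095; C: 1.39629e-05.
Posterior ∝ prior × likelihood. Numerator for B: 0.29·0.150095 = 0.0435274.
Normalizing constant: 0.31·0.110803 + 0.29·0.150095 + 0.4·1.39629e-05 = 0.077882.
P(B | observation) = 0.0435274 / 0.077882 = 0.55889.

0.5589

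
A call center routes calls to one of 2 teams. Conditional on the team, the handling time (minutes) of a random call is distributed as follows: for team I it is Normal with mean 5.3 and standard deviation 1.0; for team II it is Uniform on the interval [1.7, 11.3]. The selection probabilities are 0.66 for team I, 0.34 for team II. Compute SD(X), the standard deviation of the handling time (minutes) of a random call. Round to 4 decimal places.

1.8959

Per component, I: μ=5.3, E[X²]=29.09; II: μ=6.5, E[X²]=49.93.
E[X] = 0.66·5.3 + 0.34·6.5 = 5.708.
E[X²] = 0.66·29.09 + 0.34·49.93 = 36.1756.
Var(X) = E[X²] − (E[X])² = 36.1756 − 32.5813 = 3.59434.
SD(X) = √3.59434 = 1.89587.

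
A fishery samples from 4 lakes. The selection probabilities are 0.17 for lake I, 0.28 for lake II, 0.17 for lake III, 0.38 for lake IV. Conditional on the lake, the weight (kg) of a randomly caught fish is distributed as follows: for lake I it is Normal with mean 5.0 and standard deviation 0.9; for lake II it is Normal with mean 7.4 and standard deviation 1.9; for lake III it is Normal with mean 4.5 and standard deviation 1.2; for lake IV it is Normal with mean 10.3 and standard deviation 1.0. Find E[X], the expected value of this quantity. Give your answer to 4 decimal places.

Component means — I: 5; II: 7.4; III: 4.5; IV: 10.3.
E[X] = 0.17·5 + 0.28·7.4 + 0.17·4.5 + 0.38·10.3 = 7.601.

7.6010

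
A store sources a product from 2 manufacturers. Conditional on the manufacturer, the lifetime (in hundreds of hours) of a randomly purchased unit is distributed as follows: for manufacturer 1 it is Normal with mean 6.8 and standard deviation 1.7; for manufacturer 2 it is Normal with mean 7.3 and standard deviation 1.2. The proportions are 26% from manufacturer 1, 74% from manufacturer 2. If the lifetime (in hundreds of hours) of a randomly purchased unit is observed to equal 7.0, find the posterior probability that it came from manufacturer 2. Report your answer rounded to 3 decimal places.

0.797

Likelihoods f(7.0 | ·): 1: 0.233054; 2: 0.322223.
Posterior ∝ prior × likelihood. Numerator for 2: 0.74·0.322223 = 0.238445.
Normalizing constant: 0.26·0.233054 + 0.74·0.322223 = 0.299039.
P(2 | observation) = 0.238445 / 0.299039 = 0.797371.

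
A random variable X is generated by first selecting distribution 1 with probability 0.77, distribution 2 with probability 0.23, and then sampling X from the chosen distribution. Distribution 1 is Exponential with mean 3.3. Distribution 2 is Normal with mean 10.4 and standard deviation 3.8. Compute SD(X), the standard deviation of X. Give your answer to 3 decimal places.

Per component, 1: μ=3.3, E[X²]=21.78; 2: μ=10.4, E[X²]=122.6.
E[X] = 0.77·3.3 + 0.23·10.4 = 4.933.
E[X²] = 0.77·21.78 + 0.23·122.6 = 44.9686.
Var(X) = E[X²] − (E[X])² = 44.9686 − 24.3345 = 20.6341.
SD(X) = √20.6341 = 4.54248.

4.542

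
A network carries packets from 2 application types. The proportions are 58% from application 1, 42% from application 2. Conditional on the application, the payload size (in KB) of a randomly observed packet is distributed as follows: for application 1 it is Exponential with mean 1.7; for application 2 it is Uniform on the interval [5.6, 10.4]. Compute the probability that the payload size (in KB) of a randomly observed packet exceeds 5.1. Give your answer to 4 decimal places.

0.4489

Conditional on each application, P(X > 5.1): 1: 0.0497871; 2: 1.
By total probability, P(X > 5.1) = 0.58·0.0497871 + 0.42·1 = 0.448876.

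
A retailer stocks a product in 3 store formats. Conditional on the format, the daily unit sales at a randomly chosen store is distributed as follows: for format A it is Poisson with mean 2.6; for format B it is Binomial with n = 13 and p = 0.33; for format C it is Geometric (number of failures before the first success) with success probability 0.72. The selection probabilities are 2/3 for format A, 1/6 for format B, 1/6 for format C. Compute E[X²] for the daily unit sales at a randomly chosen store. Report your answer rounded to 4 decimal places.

9.9016

For each component E[X²] = Var + (mean)², giving A: 9.36; B: 21.2784; C: 0.691358.
Overall E[X²] = 0.666667·9.36 + 0.166667·21.2784 + 0.166667·0.691358 = 9.90163.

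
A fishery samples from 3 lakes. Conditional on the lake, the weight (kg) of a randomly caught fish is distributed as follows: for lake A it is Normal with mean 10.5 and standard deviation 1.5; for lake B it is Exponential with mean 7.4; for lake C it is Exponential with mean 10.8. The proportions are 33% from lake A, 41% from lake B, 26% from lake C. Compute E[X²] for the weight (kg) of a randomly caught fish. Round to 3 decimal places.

142.681

For each component E[X²] = Var + (mean)², giving A: 112.5; B: 109.52; C: 233.28.
Overall E[X²] = 0.33·112.5 + 0.41·109.52 + 0.26·233.28 = 142.681.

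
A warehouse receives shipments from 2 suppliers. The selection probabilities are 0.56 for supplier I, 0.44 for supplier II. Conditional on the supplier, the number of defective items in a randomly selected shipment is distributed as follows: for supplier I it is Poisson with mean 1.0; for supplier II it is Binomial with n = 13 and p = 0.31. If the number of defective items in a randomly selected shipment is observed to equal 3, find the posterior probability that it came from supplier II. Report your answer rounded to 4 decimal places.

Likelihoods P(X=3 | ·): I: 0.0613132; II: 0.208421.
Posterior ∝ prior × likelihood. Numerator for II: 0.44·0.208421 = 0.0917054.
Normalizing constant: 0.56·0.0613132 + 0.44·0.208421 = 0.126041.
P(II | observation) = 0.0917054 / 0.126041 = 0.727585.

0.7276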